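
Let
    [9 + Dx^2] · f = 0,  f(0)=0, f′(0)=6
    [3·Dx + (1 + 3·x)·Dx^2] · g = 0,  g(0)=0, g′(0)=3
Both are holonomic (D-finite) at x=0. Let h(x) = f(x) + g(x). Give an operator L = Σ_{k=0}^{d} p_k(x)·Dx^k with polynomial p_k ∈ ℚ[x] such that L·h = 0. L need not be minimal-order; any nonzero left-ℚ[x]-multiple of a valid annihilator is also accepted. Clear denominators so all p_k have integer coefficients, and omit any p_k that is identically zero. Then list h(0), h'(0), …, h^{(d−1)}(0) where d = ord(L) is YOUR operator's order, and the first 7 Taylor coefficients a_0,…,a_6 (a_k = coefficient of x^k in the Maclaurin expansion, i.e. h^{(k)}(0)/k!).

f: a_k = 0, 6, 0, -9, 0, 81/20, 0, …
g: a_k = 0, 3, -9/2, 9, -81/4, 243/5, -243/2, …
h₀=f+g: left-lcm gives L₀, ord ≤ 4.
L = (63 + 54·x + 81·x^2)·Dx + (9 + 45·x + 81·x^2 + 81·x^3)·Dx^2 + (7 + 6·x + 9·x^2)·Dx^3 + (1 + 5·x + 9·x^2 + 9·x^3)·Dx^4  (order 4).
h: a_k = 0, 9, -9/2, 0, -81/4, 1053/20, -243/2, …
ICs: h(0) = 0, h′(0) = 9, h′′(0) = -9, h′′′(0) = 0.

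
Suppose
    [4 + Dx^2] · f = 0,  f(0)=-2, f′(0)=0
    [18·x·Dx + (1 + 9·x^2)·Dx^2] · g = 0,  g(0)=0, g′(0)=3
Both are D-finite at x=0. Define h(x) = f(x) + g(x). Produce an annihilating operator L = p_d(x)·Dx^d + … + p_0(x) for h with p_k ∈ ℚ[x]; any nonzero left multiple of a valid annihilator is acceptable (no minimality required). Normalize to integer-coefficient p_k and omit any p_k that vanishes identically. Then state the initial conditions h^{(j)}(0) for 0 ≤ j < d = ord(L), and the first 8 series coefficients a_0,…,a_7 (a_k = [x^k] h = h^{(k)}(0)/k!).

L = (-3744·x + 37584·x^3 + 11664·x^5)·Dx + (-28 + 864·x^2 + 10692·x^4 + 5832·x^6)·Dx^2 + (-936·x + 9396·x^3 + 2916·x^5)·Dx^3 + (-7 + 216·x^2 + 2673·x^4 + 1458·x^6)·Dx^4  (order 4).
h: a_k = -2, 3, 4, -9, -4/3, 243/5, 8/45, -2187/7, …
ICs: h(0) = -2, h′(0) = 3, h′′(0) = 8, h′′′(0) = -54.

f: a_k = -2, 0, 4, 0, -4/3, 0, 8/45, 0, …
g: a_k = 0, 3, 0, -9, 0, 243/5, 0, -2187/7, …
Weyl lclm of L_f,L_g ⇒ L₀ (ord ≤ 4).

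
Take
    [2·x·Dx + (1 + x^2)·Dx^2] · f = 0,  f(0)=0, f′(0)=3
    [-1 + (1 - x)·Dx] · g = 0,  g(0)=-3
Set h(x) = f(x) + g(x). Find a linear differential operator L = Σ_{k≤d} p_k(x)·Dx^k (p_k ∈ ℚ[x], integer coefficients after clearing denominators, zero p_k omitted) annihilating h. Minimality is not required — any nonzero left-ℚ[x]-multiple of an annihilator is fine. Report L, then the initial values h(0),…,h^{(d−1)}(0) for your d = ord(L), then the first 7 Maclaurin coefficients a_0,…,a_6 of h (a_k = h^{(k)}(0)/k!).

L = (2 - 8·x - 6·x^2)·Dx + (-4 + 2·x - 4·x^2 - 6·x^3)·Dx^2 + (1 - x^4)·Dx^3  (order 3).
h: a_k = -3, 0, -3, -4, -3, -12/5, -3, …
ICs: h(0) = -3, h′(0) = 0, h′′(0) = -6.

f: a_k = 0, 3, 0, -1, 0, 3/5, 0, …
g: a_k = -3, -3, -3, -3, -3, -3, -3, …
h₀=f+g: left-lcm gives L₀, ord ≤ 3.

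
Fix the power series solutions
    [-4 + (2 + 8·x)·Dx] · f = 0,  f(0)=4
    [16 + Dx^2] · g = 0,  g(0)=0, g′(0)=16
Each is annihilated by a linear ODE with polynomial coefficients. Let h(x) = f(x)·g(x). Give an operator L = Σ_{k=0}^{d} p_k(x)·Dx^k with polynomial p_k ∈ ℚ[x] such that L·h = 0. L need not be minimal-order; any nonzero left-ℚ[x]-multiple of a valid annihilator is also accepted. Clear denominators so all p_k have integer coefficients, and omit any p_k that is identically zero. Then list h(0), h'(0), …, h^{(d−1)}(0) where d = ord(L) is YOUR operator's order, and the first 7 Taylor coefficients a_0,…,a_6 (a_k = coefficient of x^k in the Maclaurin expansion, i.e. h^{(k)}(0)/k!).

L = (28 + 128·x + 256·x^2) + (-4 - 16·x)·Dx + (1 + 8·x + 16·x^2)·Dx^2  (order 2).
h: a_k = 0, 64, 128, -896/3, -256/3, -2432/15, 6912/5, …
ICs: h(0) = 0, h′(0) = 64.

f: a_k = 4, 8, -8, 16, -40, 112, -336, …
g: a_k = 0, 16, 0, -128/3, 0, 512/15, 0, …
Sym-product of L_f,L_g gives L₀ (≤ ord 2).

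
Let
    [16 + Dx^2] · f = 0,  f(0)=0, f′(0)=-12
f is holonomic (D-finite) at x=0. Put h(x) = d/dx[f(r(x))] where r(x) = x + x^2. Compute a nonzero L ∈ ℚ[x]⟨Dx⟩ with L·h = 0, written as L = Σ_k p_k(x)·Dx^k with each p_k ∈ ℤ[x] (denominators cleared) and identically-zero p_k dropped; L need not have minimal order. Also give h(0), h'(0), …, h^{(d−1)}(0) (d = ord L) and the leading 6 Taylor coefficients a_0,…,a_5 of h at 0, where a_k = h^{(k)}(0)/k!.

f: a_k = 0, -12, 0, 32, 0, -128/5, …
f∘r: x↦r, Dx↦Dx/r' in L_f ⇒ L₀.
Differentiate: ansatz ord ≤ ord L₀ ⇒ L.
L = (28 + 128·x + 384·x^2 + 512·x^3 + 256·x^4) + (-6 - 12·x)·Dx + (1 + 4·x + 4·x^2)·Dx^2  (order 2).
h: a_k = -12, -24, 96, 384, 352, -576, …
ICs: h(0) = -12, h′(0) = -24.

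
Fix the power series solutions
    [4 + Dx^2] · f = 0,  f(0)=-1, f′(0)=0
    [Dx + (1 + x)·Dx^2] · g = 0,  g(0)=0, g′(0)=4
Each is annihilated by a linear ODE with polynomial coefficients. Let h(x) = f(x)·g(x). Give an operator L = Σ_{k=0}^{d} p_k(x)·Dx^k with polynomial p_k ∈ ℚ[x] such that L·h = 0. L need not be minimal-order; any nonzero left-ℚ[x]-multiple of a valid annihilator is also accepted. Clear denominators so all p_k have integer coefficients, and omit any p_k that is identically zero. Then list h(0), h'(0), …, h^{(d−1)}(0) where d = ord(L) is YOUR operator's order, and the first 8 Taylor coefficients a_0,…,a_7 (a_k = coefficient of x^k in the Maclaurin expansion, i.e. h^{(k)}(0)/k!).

f: a_k = -1, 0, 2, 0, -2/3, 0, 4/45, 0, …
g: a_k = 0, 4, -2, 4/3, -1, 4/5, -2/3, 4/7, …
Sym-product of L_f,L_g gives L₀ (≤ ord 4).
L = (168 + 864·x + 1456·x^2 + 1024·x^3 + 256·x^4) + (112 + 368·x + 384·x^2 + 128·x^3)·Dx + (102 + 464·x + 744·x^2 + 512·x^3 + 128·x^4)·Dx^2 + (28 + 92·x + 96·x^2 + 32·x^3)·Dx^3 + (15 + 62·x + 95·x^2 + 64·x^3 + 16·x^4)·Dx^4  (order 4).
h: a_k = 0, -4, 2, 20/3, -3, -4/5, 0, 52/105, …
ICs: h(0) = 0, h′(0) = -4, h′′(0) = 4, h′′′(0) = 40.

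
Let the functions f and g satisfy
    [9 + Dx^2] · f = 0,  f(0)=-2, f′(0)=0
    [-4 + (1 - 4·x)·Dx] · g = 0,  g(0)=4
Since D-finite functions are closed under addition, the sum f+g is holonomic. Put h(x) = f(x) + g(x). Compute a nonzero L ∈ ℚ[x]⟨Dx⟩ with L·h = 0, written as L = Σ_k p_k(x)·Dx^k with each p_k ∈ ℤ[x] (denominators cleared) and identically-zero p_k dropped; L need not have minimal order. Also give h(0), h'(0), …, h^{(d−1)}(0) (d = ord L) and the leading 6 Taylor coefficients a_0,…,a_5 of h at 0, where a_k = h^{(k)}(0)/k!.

L = (-3780 + 2592·x - 5184·x^2) + (369 - 2124·x + 3888·x^2 - 5184·x^3)·Dx + (-420 + 288·x - 576·x^2)·Dx^2 + (41 - 236·x + 432·x^2 - 576·x^3)·Dx^3  (order 3).
h: a_k = 2, 16, 73, 256, 4069/4, 4096, …
ICs: h(0) = 2, h′(0) = 16, h′′(0) = 146.

f: a_k = -2, 0, 9, 0, -27/4, 0, …
g: a_k = 4, 16, 64, 256, 1024, 4096, …
Sum ⇒ L₀ = lclm(L_f,L_g) in ℚ(x)⟨Dx⟩.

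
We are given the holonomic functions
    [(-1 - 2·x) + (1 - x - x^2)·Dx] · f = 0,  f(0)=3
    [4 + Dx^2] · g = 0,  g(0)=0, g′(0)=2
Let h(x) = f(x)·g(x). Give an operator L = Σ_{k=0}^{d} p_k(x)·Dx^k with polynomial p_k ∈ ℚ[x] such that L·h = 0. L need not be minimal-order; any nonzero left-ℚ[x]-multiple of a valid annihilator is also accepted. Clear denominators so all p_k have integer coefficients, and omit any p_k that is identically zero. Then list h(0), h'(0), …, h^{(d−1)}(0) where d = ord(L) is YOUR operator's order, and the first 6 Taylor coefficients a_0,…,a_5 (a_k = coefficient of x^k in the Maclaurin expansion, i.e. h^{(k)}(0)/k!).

f: a_k = 3, 3, 6, 9, 15, 24, …
g: a_k = 0, 2, 0, -4/3, 0, 4/15, …
f·g: L₀ = L_f ⊗_s L_g, ord ≤ 1·2.
L = (-2 + 4·x + 4·x^2) + (2 + 4·x)·Dx + (-1 + x + x^2)·Dx^2  (order 2).
h: a_k = 0, 6, 6, 8, 14, 114/5, …
ICs: h(0) = 0, h′(0) = 6.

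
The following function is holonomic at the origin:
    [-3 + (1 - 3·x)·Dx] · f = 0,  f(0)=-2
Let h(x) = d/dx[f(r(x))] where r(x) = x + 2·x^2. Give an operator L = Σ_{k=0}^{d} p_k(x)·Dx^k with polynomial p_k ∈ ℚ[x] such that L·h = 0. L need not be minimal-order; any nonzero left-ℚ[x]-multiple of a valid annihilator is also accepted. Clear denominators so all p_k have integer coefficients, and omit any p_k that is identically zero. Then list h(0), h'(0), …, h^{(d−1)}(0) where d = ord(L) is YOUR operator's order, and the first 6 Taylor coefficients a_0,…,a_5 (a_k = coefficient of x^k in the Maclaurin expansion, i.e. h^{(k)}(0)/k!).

f: a_k = -2, -6, -18, -54, -162, -486, …
h₀=f(r): pull back L_f along r ⇒ L₀.
Differentiate: ansatz ord ≤ ord L₀ ⇒ L.
L = (10 + 36·x + 72·x^2) + (-1 - x + 18·x^2 + 24·x^3)·Dx  (order 1).
h: a_k = -6, -60, -378, -2232, -12150, -63828, …
ICs: h(0) = -6.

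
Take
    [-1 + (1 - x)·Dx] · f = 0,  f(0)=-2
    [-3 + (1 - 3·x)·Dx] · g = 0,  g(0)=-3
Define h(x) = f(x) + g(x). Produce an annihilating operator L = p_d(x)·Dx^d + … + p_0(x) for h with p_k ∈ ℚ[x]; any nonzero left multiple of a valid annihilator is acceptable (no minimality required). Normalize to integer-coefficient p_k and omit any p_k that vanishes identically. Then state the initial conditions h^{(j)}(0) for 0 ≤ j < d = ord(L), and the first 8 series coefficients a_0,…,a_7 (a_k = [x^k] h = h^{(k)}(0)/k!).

L = -6 + (8 - 12·x)·Dx + (-1 + 4·x - 3·x^2)·Dx^2  (order 2).
h: a_k = -5, -11, -29, -83, -245, -731, -2189, -6563, …
ICs: h(0) = -5, h′(0) = -11.

f: a_k = -2, -2, -2, -2, -2, -2, -2, -2, …
g: a_k = -3, -9, -27, -81, -243, -729, -2187, -6561, …
Weyl lclm of L_f,L_g ⇒ L₀ (ord ≤ 2).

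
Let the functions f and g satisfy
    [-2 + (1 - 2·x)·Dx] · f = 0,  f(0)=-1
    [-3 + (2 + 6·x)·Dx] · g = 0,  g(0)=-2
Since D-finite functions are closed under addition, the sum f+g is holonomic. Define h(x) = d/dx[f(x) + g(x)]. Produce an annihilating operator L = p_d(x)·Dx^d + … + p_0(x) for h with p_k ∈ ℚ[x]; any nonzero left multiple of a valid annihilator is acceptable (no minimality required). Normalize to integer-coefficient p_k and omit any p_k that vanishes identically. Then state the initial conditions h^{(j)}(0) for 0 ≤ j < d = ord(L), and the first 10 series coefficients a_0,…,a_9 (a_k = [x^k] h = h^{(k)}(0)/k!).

L = (-252 - 216·x) + (-69 - 684·x - 756·x^2)·Dx + (22 + 58·x - 96·x^2 - 216·x^3)·Dx^2  (order 2).
h: a_k = -5, -7/2, -273/8, -619/16, -28985/128, -52377/256, -1422701/1024, -1379635/2048, -277655049/32768, 46651955/65536, …
ICs: h(0) = -5, h′(0) = -7/2.

f: a_k = -1, -2, -4, -8, -16, -32, -64, -128, -256, -512, …
g: a_k = -2, -3, 9/4, -27/8, 405/64, -1701/128, 15309/512, -72171/1024, 2814669/16384, -14073345/32768, …
L₀ := lclm(L_f,L_g); ord L₀ ≤ 1+1.
h=h₀': d/dx-closure on L₀ ⇒ L.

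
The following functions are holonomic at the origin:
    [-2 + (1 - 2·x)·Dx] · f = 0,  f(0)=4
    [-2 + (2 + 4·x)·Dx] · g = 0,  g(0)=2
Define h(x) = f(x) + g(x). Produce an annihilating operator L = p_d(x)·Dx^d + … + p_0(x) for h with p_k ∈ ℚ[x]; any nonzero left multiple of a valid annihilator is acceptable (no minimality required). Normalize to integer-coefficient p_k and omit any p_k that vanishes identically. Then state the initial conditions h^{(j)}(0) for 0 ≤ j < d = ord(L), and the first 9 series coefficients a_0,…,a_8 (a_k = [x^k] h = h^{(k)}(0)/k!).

f: a_k = 4, 8, 16, 32, 64, 128, 256, 512, 1024, …
g: a_k = 2, 2, -1, 1, -5/4, 7/4, -21/8, 33/8, -429/64, …
h₀=f+g: left-lcm gives L₀, ord ≤ 2.
L = (-10 - 12·x) + (9 + 28·x + 36·x^2)·Dx + (-1 - 6·x + 4·x^2 + 24·x^3)·Dx^2  (order 2).
h: a_k = 6, 10, 15, 33, 251/4, 519/4, 2027/8, 4129/8, 65107/64, …
ICs: h(0) = 6, h′(0) = 10.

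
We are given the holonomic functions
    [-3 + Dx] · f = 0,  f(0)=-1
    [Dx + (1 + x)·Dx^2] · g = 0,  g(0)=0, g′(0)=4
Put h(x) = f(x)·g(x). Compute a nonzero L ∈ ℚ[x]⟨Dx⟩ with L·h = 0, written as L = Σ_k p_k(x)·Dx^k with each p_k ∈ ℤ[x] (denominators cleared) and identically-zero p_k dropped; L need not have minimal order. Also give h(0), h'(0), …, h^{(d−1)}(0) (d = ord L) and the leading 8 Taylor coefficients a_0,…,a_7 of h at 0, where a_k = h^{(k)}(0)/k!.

f: a_k = -1, -3, -9/2, -9/2, -27/8, -81/40, -81/80, -243/560, …
g: a_k = 0, 4, -2, 4/3, -1, 4/5, -2/3, 4/7, …
Product ⇒ symmetric product L₀, ord ≤ 2.
L = (6 + 9·x) + (-5 - 6·x)·Dx + (1 + x)·Dx^2  (order 2).
h: a_k = 0, -4, -10, -40/3, -12, -83/10, -55/12, -76/35, …
ICs: h(0) = 0, h′(0) = -4.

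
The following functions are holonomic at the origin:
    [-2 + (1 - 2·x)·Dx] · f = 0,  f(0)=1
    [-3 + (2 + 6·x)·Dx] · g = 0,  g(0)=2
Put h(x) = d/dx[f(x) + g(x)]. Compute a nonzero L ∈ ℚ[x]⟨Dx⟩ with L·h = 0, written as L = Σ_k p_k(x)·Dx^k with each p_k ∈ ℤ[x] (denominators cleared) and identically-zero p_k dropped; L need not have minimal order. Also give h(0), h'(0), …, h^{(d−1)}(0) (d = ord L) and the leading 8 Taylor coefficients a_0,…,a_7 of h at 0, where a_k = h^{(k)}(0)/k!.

f: a_k = 1, 2, 4, 8, 16, 32, 64, 128, …
g: a_k = 2, 3, -9/4, 27/8, -405/64, 1701/128, -15309/512, 72171/1024, …
f+g: L₀ = lclm(L_f,L_g), ord ≤ 1+1.
Differentiate: ansatz ord ≤ ord L₀ ⇒ L.
L = (-252 - 216·x) + (-69 - 684·x - 756·x^2)·Dx + (22 + 58·x - 96·x^2 - 216·x^3)·Dx^2  (order 2).
h: a_k = 5, 7/2, 273/8, 619/16, 28985/128, 52377/256, 1422701/1024, 1379635/2048, …
ICs: h(0) = 5, h′(0) = 7/2.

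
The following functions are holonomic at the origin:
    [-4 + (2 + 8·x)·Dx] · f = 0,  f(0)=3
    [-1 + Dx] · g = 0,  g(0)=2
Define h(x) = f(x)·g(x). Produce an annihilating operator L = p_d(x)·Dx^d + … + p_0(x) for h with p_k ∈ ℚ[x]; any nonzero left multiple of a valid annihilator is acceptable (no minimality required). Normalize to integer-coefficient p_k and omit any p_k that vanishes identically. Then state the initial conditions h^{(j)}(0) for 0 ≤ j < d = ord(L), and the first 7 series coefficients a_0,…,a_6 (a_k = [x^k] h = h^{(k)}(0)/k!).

f: a_k = 3, 6, -6, 12, -30, 84, -252, …
g: a_k = 2, 2, 1, 1/3, 1/12, 1/60, 1/360, …
h₀=f·g: eliminate ⇒ L₀, order ≤ 1·1.
L = (-3 - 4·x) + (1 + 4·x)·Dx  (order 1).
h: a_k = 6, 18, 3, 19, -159/4, 2371/20, -43487/120, …
ICs: h(0) = 6.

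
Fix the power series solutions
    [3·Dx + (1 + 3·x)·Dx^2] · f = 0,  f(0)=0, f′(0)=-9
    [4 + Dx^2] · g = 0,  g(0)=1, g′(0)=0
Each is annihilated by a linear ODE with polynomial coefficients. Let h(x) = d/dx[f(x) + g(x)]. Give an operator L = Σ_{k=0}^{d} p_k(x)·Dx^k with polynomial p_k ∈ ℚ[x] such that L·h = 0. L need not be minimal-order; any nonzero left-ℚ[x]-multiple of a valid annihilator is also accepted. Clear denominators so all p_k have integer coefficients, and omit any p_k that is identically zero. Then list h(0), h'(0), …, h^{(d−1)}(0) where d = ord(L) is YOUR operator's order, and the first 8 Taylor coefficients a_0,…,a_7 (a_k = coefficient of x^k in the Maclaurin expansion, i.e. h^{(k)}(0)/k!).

L = (348 + 144·x + 216·x^2) + (44 + 180·x + 216·x^2 + 216·x^3)·Dx + (87 + 36·x + 54·x^2)·Dx^2 + (11 + 45·x + 54·x^2 + 54·x^3)·Dx^3  (order 3).
h: a_k = -9, 23, -81, 737/3, -729, 32797/15, -6561, 6200161/315, …
ICs: h(0) = -9, h′(0) = 23, h′′(0) = -162.

f: a_k = 0, -9, 27/2, -27, 243/4, -729/5, 729/2, -6561/7, …
g: a_k = 1, 0, -2, 0, 2/3, 0, -4/45, 0, …
h₀=f+g: left-lcm gives L₀, ord ≤ 4.
h₀' ⇒ L via d/dx closure of L₀.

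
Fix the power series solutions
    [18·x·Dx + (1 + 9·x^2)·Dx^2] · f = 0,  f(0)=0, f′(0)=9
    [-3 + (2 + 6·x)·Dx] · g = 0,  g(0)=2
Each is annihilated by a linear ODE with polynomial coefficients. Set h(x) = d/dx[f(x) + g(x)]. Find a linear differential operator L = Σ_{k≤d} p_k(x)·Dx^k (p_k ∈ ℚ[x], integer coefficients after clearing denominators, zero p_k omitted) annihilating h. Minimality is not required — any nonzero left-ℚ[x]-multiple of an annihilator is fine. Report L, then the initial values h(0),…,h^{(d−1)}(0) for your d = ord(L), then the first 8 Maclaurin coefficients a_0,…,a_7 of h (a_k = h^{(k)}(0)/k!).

L = (-36 - 270·x + 972·x^2 + 1458·x^3) + (-33 - 144·x + 270·x^2 + 3888·x^3 + 5103·x^4)·Dx + (-2 + 18·x + 108·x^2 + 324·x^3 + 1134·x^4 + 1458·x^5)·Dx^2  (order 2).
h: a_k = 12, -9/2, -567/8, -405/16, 101817/128, -45927/256, -6213267/1024, -2814669/2048, …
ICs: h(0) = 12, h′(0) = -9/2.

f: a_k = 0, 9, 0, -27, 0, 729/5, 0, -6561/7, …
g: a_k = 2, 3, -9/4, 27/8, -405/64, 1701/128, -15309/512, 72171/1024, …
Sum ⇒ L₀ = lclm(L_f,L_g) in ℚ(x)⟨Dx⟩.
Differentiate: ansatz ord ≤ ord L₀ ⇒ L.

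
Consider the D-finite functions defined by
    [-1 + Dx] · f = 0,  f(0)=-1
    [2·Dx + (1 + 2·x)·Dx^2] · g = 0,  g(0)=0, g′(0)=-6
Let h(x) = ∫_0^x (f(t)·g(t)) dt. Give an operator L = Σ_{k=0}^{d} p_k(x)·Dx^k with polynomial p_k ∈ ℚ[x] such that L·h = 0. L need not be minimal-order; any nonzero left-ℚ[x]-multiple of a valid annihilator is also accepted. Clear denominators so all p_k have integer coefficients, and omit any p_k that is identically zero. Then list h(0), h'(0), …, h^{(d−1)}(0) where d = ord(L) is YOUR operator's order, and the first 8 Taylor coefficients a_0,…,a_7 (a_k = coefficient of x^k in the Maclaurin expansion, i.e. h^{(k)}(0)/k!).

f: a_k = -1, -1, -1/2, -1/6, -1/24, -1/120, -1/720, -1/5040, …
g: a_k = 0, -6, 6, -8, 12, -96/5, 32, -384/7, …
L₀ := L_f ⊗_s L_g (sym. prod.), ord ≤ 2.
h=∫₀ˣh₀: take L = L₀·Dx.
L = (-1 + 2·x)·Dx - 4·x·Dx^2 + (1 + 2·x)·Dx^3  (order 3).
h: a_k = 0, 0, 3, 0, 5/4, -6/5, 209/120, -53/21, …
ICs: h(0) = 0, h′(0) = 0, h′′(0) = 6.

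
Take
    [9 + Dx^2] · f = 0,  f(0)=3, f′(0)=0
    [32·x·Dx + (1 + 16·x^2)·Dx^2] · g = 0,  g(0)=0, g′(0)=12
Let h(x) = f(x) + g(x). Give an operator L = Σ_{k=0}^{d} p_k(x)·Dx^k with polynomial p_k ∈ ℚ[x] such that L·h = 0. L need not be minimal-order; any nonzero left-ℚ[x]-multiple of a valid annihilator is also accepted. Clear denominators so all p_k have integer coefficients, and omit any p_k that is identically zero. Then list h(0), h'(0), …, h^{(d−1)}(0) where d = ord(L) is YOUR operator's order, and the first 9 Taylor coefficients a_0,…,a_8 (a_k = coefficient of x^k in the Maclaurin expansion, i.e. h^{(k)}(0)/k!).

L = (-52704·x + 967680·x^3 + 663552·x^5)·Dx + (-207 + 13104·x^2 + 283392·x^4 + 331776·x^6)·Dx^2 + (-5856·x + 107520·x^3 + 73728·x^5)·Dx^3 + (-23 + 1456·x^2 + 31488·x^4 + 36864·x^6)·Dx^4  (order 4).
h: a_k = 3, 12, -27/2, -64, 81/8, 3072/5, -243/80, -49152/7, 2187/4480, …
ICs: h(0) = 3, h′(0) = 12, h′′(0) = -27, h′′′(0) = -384.

f: a_k = 3, 0, -27/2, 0, 81/8, 0, -243/80, 0, 2187/4480, …
g: a_k = 0, 12, 0, -64, 0, 3072/5, 0, -49152/7, 0, …
Weyl lclm of L_f,L_g ⇒ L₀ (ord ≤ 4).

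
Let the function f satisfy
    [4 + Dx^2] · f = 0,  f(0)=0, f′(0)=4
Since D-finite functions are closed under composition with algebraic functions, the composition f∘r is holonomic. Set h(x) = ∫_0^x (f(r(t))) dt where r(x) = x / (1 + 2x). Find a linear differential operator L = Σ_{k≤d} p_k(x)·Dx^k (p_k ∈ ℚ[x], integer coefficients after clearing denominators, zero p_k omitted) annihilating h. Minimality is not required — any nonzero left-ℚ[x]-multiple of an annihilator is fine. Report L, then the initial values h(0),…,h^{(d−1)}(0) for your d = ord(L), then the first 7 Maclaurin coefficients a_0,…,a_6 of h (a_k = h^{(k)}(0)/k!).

L = 4·Dx + (4 + 24·x + 48·x^2 + 32·x^3)·Dx^2 + (1 + 8·x + 24·x^2 + 32·x^3 + 16·x^4)·Dx^3  (order 3).
h: a_k = 0, 0, 2, -8/3, 10/3, -16/5, 4/45, …
ICs: h(0) = 0, h′(0) = 0, h′′(0) = 4.

f: a_k = 0, 4, 0, -8/3, 0, 8/15, 0, …
Change of var in L_f (x↦r) gives L₀.
Integrate: L := L₀·Dx.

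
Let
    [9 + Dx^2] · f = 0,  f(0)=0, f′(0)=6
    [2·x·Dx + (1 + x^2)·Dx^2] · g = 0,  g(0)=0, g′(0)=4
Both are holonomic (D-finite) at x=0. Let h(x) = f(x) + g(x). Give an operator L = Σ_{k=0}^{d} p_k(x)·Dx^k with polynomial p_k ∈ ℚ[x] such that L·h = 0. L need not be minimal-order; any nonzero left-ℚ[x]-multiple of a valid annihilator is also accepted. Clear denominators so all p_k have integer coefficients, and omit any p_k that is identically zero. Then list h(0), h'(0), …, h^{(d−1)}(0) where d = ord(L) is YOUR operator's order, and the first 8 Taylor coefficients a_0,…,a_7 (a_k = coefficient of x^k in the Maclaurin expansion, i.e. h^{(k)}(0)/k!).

L = (-54·x + 540·x^3 + 162·x^5)·Dx + (63 + 279·x^2 + 297·x^4 + 81·x^6)·Dx^2 + (-6·x + 60·x^3 + 18·x^5)·Dx^3 + (7 + 31·x^2 + 33·x^4 + 9·x^6)·Dx^4  (order 4).
h: a_k = 0, 10, 0, -31/3, 0, 97/20, 0, -403/280, …
ICs: h(0) = 0, h′(0) = 10, h′′(0) = 0, h′′′(0) = -62.

f: a_k = 0, 6, 0, -9, 0, 81/20, 0, -243/280, …
g: a_k = 0, 4, 0, -4/3, 0, 4/5, 0, -4/7, …
Weyl lclm of L_f,L_g ⇒ L₀ (ord ≤ 4).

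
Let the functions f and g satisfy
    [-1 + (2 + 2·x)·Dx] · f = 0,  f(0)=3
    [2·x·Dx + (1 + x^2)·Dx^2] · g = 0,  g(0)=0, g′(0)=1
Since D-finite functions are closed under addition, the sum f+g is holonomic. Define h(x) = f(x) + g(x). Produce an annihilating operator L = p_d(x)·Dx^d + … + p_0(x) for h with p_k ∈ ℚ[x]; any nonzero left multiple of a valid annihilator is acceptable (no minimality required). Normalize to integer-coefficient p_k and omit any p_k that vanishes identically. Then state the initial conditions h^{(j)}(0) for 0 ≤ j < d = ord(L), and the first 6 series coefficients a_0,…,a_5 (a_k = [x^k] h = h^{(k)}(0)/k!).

L = (-4 - 10·x + 12·x^2 + 6·x^3)·Dx + (-11 - 16·x + 10·x^2 + 48·x^3 + 21·x^4)·Dx^2 + (-2 + 6·x + 12·x^2 + 12·x^3 + 14·x^4 + 6·x^5)·Dx^3  (order 3).
h: a_k = 3, 5/2, -3/8, -7/48, -15/128, 361/1280, …
ICs: h(0) = 3, h′(0) = 5/2, h′′(0) = -3/4.

f: a_k = 3, 3/2, -3/8, 3/16, -15/128, 21/256, …
g: a_k = 0, 1, 0, -1/3, 0, 1/5, …
Weyl lclm of L_f,L_g ⇒ L₀ (ord ≤ 3).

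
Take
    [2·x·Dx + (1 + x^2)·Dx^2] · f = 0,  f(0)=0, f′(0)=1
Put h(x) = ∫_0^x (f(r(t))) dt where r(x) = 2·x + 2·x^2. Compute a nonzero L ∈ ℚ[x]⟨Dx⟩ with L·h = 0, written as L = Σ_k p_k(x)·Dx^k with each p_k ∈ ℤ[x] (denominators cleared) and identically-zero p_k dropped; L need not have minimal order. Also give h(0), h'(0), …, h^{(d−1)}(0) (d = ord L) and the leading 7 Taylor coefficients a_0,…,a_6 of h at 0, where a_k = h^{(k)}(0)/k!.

f: a_k = 0, 1, 0, -1/3, 0, 1/5, 0, …
Substitute x→r, Dx→(1/r')Dx; clear ⇒ L₀.
∫: right-multiply L₀ by Dx.
L = (-2 + 8·x + 32·x^2 + 48·x^3 + 24·x^4)·Dx^2 + (1 + 2·x + 4·x^2 + 16·x^3 + 20·x^4 + 8·x^5)·Dx^3  (order 3).
h: a_k = 0, 0, 1, 2/3, -2/3, -8/5, -4/15, …
ICs: h(0) = 0, h′(0) = 0, h′′(0) = 2.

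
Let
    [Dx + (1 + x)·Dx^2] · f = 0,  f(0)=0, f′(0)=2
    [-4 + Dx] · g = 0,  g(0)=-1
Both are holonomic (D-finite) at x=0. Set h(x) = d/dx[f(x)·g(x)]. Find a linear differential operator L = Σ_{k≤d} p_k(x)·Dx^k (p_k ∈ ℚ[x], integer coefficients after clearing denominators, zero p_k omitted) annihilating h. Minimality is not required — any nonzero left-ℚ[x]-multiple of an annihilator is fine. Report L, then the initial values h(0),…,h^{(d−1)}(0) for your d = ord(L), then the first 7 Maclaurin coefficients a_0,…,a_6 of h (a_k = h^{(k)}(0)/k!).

L = (40 + 96·x + 64·x^2) + (-22 - 52·x - 32·x^2)·Dx + (3 + 7·x + 4·x^2)·Dx^2  (order 2).
h: a_k = -2, -14, -38, -62, -72, -194/3, -2134/45, …
ICs: h(0) = -2, h′(0) = -14.

f: a_k = 0, 2, -1, 2/3, -1/2, 2/5, -1/3, …
g: a_k = -1, -4, -8, -32/3, -32/3, -128/15, -256/45, …
Sym-product of L_f,L_g gives L₀ (≤ ord 2).
Derive L from L₀ (diff closure).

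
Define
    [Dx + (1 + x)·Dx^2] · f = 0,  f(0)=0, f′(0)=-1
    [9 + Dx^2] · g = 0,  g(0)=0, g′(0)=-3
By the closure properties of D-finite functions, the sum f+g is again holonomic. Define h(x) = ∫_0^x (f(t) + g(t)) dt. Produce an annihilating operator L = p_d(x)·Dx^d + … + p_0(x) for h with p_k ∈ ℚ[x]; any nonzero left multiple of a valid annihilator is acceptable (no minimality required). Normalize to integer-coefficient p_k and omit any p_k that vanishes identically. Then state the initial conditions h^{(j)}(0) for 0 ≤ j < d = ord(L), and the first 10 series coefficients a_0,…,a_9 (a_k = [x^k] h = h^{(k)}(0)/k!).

f: a_k = 0, -1, 1/2, -1/3, 1/4, -1/5, 1/6, -1/7, 1/8, -1/9, …
g: a_k = 0, -3, 0, 9/2, 0, -81/40, 0, 243/560, 0, -243/4480, …
h₀=f+g: left-lcm gives L₀, ord ≤ 4.
∫: right-multiply L₀ by Dx.
L = (135 + 162·x + 81·x^2)·Dx^2 + (99 + 261·x + 243·x^2 + 81·x^3)·Dx^3 + (15 + 18·x + 9·x^2)·Dx^4 + (11 + 29·x + 27·x^2 + 9·x^3)·Dx^5  (order 5).
h: a_k = 0, 0, -2, 1/6, 25/24, 1/20, -89/240, 1/42, 163/4480, 1/72, …
ICs: h(0) = 0, h′(0) = 0, h′′(0) = -4, h′′′(0) = 1, h′′′′(0) = 25.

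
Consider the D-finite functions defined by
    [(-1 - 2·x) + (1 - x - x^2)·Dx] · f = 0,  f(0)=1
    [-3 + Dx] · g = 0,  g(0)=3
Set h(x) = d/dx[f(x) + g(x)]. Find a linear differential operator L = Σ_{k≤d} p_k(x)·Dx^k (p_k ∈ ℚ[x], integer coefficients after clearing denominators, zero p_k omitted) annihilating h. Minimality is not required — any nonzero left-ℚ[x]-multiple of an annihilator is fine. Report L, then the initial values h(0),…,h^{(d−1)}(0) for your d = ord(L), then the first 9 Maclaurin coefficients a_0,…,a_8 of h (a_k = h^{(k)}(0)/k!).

L = (18 + 126·x + 144·x^2 + 180·x^3 + 54·x^4) + (-9 - 48·x - 81·x^2 - 24·x^3 + 45·x^4 + 18·x^5)·Dx + (1 + 2·x + 11·x^2 - 12·x^3 - 21·x^4 - 6·x^5)·Dx^2  (order 2).
h: a_k = 10, 31, 99/2, 121/2, 563/8, 3849/40, 12489/80, 154507/560, 2224161/4480, …
ICs: h(0) = 10, h′(0) = 31.

f: a_k = 1, 1, 2, 3, 5, 8, 13, 21, 34, …
g: a_k = 3, 9, 27/2, 27/2, 81/8, 243/40, 243/80, 729/560, 2187/4480, …
f+g: L₀ = lclm(L_f,L_g), ord ≤ 1+1.
h₀' ⇒ L via d/dx closure of L₀.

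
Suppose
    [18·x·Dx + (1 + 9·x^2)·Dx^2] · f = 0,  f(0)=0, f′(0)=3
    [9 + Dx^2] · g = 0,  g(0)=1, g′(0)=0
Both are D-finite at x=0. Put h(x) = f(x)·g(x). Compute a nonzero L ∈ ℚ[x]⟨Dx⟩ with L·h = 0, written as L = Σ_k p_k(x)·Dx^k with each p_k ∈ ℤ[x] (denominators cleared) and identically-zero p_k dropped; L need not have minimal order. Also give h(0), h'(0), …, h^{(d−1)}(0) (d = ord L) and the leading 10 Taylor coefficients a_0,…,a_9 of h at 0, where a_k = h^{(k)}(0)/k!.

L = (810 + 18954·x^2 + 72171·x^4 + 236196·x^6 + 531441·x^8) + (972·x + 14580·x^3 + 78732·x^5 + 236196·x^7)·Dx + (108 + 2592·x^2 + 13122·x^4 + 52488·x^6 + 118098·x^8)·Dx^2 + (108·x + 1620·x^3 + 8748·x^5 + 26244·x^7)·Dx^3 + (2 + 54·x^2 + 567·x^4 + 2916·x^6 + 6561·x^8)·Dx^4  (order 4).
h: a_k = 0, 3, 0, -45/2, 0, 3969/40, 0, -316143/560, 0, 16874163/4480, …
ICs: h(0) = 0, h′(0) = 3, h′′(0) = 0, h′′′(0) = -135.

f: a_k = 0, 3, 0, -9, 0, 243/5, 0, -2187/7, 0, 2187, …
g: a_k = 1, 0, -9/2, 0, 27/8, 0, -81/80, 0, 729/4480, 0, …
Sym-product of L_f,L_g gives L₀ (≤ ord 4).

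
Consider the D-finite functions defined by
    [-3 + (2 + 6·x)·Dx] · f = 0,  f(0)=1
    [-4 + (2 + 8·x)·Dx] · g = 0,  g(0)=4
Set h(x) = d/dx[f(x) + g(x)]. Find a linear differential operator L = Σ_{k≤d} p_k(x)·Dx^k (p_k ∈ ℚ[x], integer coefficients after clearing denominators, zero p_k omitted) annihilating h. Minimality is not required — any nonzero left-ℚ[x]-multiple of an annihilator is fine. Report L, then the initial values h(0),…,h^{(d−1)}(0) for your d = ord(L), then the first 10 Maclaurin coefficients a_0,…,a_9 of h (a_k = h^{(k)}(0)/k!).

f: a_k = 1, 3/2, -9/8, 27/16, -405/128, 1701/256, -15309/1024, 72171/2048, -2814669/32768, 14073345/65536, …
g: a_k = 4, 8, -8, 16, -40, 112, -336, 1056, -3432, 11440, …
h₀=f+g: left-lcm gives L₀, ord ≤ 2.
h₀' ⇒ L via d/dx closure of L₀.
L = -18 + (-21 - 72·x)·Dx + (-2 - 14·x - 24·x^2)·Dx^2  (order 2).
h: a_k = 19/2, -73/4, 849/16, -5525/32, 151865/256, -1078119/512, 15644013/2048, -115274445/4096, 6874246665/65536, -51699505715/131072, …
ICs: h(0) = 19/2, h′(0) = -73/4.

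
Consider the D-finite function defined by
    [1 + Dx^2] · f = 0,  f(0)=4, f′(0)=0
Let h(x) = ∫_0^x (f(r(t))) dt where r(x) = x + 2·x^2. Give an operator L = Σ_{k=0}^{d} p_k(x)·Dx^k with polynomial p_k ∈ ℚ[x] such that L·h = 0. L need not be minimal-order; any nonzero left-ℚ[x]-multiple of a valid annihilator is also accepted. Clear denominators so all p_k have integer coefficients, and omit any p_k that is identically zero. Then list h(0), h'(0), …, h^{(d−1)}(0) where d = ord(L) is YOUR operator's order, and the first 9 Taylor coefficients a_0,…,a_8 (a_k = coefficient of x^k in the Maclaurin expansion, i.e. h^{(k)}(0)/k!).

L = (1 + 12·x + 48·x^2 + 64·x^3)·Dx - 4·Dx^2 + (1 + 4·x)·Dx^3  (order 3).
h: a_k = 0, 4, 0, -2/3, -2, -47/30, 2/9, 719/1260, 79/120, …
ICs: h(0) = 0, h′(0) = 4, h′′(0) = 0.

f: a_k = 4, 0, -2, 0, 1/6, 0, -1/180, 0, 1/10080, …
Substitute x→r, Dx→(1/r')Dx; clear ⇒ L₀.
h=∫₀ˣh₀: take L = L₀·Dx.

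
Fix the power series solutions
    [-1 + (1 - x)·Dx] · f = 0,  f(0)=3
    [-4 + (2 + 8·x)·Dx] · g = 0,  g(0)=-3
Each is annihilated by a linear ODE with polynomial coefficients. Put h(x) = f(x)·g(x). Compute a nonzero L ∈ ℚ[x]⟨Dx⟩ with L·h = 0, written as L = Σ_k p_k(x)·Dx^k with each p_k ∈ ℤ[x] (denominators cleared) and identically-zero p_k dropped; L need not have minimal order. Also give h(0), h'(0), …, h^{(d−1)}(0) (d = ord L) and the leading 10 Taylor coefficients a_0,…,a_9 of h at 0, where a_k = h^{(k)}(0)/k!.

f: a_k = 3, 3, 3, 3, 3, 3, 3, 3, 3, 3, …
g: a_k = -3, -6, 6, -12, 30, -84, 252, -792, 2574, -8580, …
Product ⇒ symmetric product L₀, ord ≤ 1.
L = (3 + 2·x) + (-1 - 3·x + 4·x^2)·Dx  (order 1).
h: a_k = -9, -27, -9, -45, 45, -207, 549, -1827, 5895, -19845, …
ICs: h(0) = -9.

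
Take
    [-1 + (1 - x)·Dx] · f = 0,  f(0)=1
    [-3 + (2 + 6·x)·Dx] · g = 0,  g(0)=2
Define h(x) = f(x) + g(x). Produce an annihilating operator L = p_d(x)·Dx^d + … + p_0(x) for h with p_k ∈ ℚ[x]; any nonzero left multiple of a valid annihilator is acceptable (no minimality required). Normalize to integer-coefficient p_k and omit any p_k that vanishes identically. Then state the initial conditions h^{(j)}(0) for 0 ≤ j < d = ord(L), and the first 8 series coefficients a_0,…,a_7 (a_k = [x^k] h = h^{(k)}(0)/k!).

L = (-21 - 27·x) + (17 + 30·x + 81·x^2)·Dx + (2 - 14·x - 42·x^2 + 54·x^3)·Dx^2  (order 2).
h: a_k = 3, 4, -5/4, 35/8, -341/64, 1829/128, -14797/512, 73195/1024, …
ICs: h(0) = 3, h′(0) = 4.

f: a_k = 1, 1, 1, 1, 1, 1, 1, 1, …
g: a_k = 2, 3, -9/4, 27/8, -405/64, 1701/128, -15309/512, 72171/1024, …
Sum ⇒ L₀ = lclm(L_f,L_g) in ℚ(x)⟨Dx⟩.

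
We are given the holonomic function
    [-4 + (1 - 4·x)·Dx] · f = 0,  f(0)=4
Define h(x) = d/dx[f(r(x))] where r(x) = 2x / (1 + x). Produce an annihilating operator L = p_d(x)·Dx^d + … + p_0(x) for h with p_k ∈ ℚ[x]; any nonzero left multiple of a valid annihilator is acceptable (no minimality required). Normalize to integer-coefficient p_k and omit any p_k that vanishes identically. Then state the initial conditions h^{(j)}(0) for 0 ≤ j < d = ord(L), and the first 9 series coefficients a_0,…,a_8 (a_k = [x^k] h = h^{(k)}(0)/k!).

L = 14 + (-1 + 7·x)·Dx  (order 1).
h: a_k = 32, 448, 4704, 43904, 384160, 3226944, 26353376, 210827008, 1660262688, …
ICs: h(0) = 32.

f: a_k = 4, 16, 64, 256, 1024, 4096, 16384, 65536, 262144, …
f∘r: x↦r, Dx↦Dx/r' in L_f ⇒ L₀.
h₀' ⇒ L via d/dx closure of L₀.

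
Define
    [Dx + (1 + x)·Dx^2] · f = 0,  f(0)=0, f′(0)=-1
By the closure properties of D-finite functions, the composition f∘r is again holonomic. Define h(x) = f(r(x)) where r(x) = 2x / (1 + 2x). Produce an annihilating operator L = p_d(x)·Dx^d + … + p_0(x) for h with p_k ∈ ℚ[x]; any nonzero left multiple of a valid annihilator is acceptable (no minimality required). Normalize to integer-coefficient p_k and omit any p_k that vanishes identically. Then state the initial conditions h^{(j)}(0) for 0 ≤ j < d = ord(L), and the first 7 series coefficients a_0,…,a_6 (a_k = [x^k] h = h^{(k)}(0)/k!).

L = (6 + 16·x)·Dx + (1 + 6·x + 8·x^2)·Dx^2  (order 2).
h: a_k = 0, -2, 6, -56/3, 60, -992/5, 672, …
ICs: h(0) = 0, h′(0) = -2.

f: a_k = 0, -1, 1/2, -1/3, 1/4, -1/5, 1/6, …
Substitute x→r, Dx→(1/r')Dx; clear ⇒ L₀.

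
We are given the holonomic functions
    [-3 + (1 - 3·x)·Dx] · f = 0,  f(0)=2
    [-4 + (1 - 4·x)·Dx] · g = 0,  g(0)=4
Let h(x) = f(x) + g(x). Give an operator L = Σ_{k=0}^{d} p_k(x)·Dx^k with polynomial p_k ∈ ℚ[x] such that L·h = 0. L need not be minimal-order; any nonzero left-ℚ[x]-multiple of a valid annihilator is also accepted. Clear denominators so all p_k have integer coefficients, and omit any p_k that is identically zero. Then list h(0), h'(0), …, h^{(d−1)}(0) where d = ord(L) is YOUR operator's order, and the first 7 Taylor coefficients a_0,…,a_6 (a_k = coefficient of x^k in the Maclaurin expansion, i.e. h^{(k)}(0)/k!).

L = -24 + (14 - 48·x)·Dx + (-1 + 7·x - 12·x^2)·Dx^2  (order 2).
h: a_k = 6, 22, 82, 310, 1186, 4582, 17842, …
ICs: h(0) = 6, h′(0) = 22.

f: a_k = 2, 6, 18, 54, 162, 486, 1458, …
g: a_k = 4, 16, 64, 256, 1024, 4096, 16384, …
Sum ⇒ L₀ = lclm(L_f,L_g) in ℚ(x)⟨Dx⟩.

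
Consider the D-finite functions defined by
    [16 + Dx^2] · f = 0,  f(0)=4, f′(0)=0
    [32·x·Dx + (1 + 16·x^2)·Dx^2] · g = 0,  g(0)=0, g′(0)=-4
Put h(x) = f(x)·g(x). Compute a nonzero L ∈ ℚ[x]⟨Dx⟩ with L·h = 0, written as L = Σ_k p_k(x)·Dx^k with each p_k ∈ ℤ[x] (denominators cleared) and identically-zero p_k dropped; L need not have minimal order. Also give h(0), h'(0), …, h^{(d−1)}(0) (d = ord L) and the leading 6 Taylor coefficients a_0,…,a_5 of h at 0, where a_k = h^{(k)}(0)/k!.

L = (1280 + 53248·x^2 + 360448·x^4 + 2097152·x^6 + 8388608·x^8) + (1536·x + 40960·x^3 + 393216·x^5 + 2097152·x^7)·Dx + (96 + 4096·x^2 + 36864·x^4 + 262144·x^6 + 1048576·x^8)·Dx^2 + (96·x + 2560·x^3 + 24576·x^5 + 131072·x^7)·Dx^3 + (1 + 48·x^2 + 896·x^4 + 8192·x^6 + 32768·x^8)·Dx^4  (order 4).
h: a_k = 0, -16, 0, 640/3, 0, -25088/15, …
ICs: h(0) = 0, h′(0) = -16, h′′(0) = 0, h′′′(0) = 1280.

f: a_k = 4, 0, -32, 0, 128/3, 0, …
g: a_k = 0, -4, 0, 64/3, 0, -1024/5, …
Product ⇒ symmetric product L₀, ord ≤ 4.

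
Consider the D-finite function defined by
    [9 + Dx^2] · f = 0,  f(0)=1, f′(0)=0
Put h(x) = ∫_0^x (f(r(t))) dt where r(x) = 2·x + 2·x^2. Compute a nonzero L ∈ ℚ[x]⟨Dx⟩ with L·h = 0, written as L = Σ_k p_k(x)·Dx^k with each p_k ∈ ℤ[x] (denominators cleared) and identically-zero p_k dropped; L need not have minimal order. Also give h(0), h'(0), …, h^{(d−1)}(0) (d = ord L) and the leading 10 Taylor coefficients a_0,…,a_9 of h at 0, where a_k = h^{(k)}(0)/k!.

f: a_k = 1, 0, -9/2, 0, 27/8, 0, -81/80, 0, 729/4480, 0, …
Substitute x→r, Dx→(1/r')Dx; clear ⇒ L₀.
Integrate: L := L₀·Dx.
L = (36 + 216·x + 432·x^2 + 288·x^3)·Dx - 2·Dx^2 + (1 + 2·x)·Dx^3  (order 3).
h: a_k = 0, 1, 0, -6, -9, 36/5, 36, 1296/35, -108/5, -3408/35, …
ICs: h(0) = 0, h′(0) = 1, h′′(0) = 0.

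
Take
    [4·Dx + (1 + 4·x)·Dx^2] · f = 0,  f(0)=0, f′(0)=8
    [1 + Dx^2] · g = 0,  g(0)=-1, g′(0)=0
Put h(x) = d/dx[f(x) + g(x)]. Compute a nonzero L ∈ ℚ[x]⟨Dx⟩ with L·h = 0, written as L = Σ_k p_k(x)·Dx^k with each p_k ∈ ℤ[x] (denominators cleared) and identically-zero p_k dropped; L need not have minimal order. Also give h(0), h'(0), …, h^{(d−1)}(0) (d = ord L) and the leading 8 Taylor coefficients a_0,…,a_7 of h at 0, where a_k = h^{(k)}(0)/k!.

L = (388 + 32·x + 64·x^2) + (33 + 140·x + 48·x^2 + 64·x^3)·Dx + (388 + 32·x + 64·x^2)·Dx^2 + (33 + 140·x + 48·x^2 + 64·x^3)·Dx^3  (order 3).
h: a_k = 8, -31, 128, -3073/6, 2048, -983039/120, 32768, -660602881/5040, …
ICs: h(0) = 8, h′(0) = -31, h′′(0) = 256.

f: a_k = 0, 8, -16, 128/3, -128, 2048/5, -4096/3, 32768/7, …
g: a_k = -1, 0, 1/2, 0, -1/24, 0, 1/720, 0, …
h₀=f+g: left-lcm gives L₀, ord ≤ 4.
h₀' ⇒ L via d/dx closure of L₀.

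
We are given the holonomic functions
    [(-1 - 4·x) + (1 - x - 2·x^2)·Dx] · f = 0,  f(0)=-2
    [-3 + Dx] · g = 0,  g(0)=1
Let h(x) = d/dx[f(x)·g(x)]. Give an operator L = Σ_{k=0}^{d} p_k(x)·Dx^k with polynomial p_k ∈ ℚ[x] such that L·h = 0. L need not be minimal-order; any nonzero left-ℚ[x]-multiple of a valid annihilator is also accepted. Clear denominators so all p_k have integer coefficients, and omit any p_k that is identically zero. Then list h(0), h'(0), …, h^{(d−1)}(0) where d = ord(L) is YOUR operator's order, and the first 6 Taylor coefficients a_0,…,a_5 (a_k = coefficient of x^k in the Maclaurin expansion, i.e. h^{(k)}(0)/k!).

L = (21 + 12·x - 39·x^2 - 12·x^3 + 36·x^4) + (-4 + 3·x + 15·x^2 - 4·x^3 - 12·x^4)·Dx  (order 1).
h: a_k = -8, -42, -138, -379, -954, -45879/20, …
ICs: h(0) = -8.

f: a_k = -2, -2, -6, -10, -22, -42, …
g: a_k = 1, 3, 9/2, 9/2, 27/8, 81/40, …
Sym-product of L_f,L_g gives L₀ (≤ ord 1).
Derive L from L₀ (diff closure).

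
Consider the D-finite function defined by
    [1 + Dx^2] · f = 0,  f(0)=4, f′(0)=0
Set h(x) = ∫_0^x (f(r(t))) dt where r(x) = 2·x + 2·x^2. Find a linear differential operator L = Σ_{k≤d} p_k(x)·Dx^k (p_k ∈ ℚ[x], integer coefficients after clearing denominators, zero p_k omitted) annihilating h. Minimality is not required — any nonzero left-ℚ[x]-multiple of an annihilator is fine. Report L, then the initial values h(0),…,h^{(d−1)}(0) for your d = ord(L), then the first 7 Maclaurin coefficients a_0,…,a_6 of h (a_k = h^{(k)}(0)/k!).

f: a_k = 4, 0, -2, 0, 1/6, 0, -1/180, …
h₀=f(r): pull back L_f along r ⇒ L₀.
h=∫₀ˣh₀: take L = L₀·Dx.
L = (4 + 24·x + 48·x^2 + 32·x^3)·Dx - 2·Dx^2 + (1 + 2·x)·Dx^3  (order 3).
h: a_k = 0, 4, 0, -8/3, -4, -16/15, 16/9, …
ICs: h(0) = 0, h′(0) = 4, h′′(0) = 0.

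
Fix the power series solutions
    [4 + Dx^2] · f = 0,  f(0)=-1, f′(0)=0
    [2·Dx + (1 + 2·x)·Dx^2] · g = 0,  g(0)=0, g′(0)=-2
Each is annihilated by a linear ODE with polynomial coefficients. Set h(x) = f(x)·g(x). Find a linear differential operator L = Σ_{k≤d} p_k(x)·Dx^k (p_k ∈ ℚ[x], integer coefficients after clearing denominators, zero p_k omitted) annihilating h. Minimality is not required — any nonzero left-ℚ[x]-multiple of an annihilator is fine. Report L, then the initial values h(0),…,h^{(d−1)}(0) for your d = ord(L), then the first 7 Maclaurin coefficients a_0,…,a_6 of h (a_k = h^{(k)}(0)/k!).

f: a_k = -1, 0, 2, 0, -2/3, 0, 4/45, …
g: a_k = 0, -2, 2, -8/3, 4, -32/5, 32/3, …
f·g: L₀ = L_f ⊗_s L_g, ord ≤ 2·2.
L = (-48 + 192·x + 1216·x^2 + 2048·x^3 + 1024·x^4) + (32 + 320·x + 768·x^2 + 512·x^3)·Dx + (160·x + 672·x^2 + 1024·x^3 + 512·x^4)·Dx^2 + (8 + 80·x + 192·x^2 + 128·x^3)·Dx^3 + (3 + 28·x + 92·x^2 + 128·x^3 + 64·x^4)·Dx^4  (order 4).
h: a_k = 0, 2, -2, -4/3, 0, 12/5, -4, …
ICs: h(0) = 0, h′(0) = 2, h′′(0) = -4, h′′′(0) = -8.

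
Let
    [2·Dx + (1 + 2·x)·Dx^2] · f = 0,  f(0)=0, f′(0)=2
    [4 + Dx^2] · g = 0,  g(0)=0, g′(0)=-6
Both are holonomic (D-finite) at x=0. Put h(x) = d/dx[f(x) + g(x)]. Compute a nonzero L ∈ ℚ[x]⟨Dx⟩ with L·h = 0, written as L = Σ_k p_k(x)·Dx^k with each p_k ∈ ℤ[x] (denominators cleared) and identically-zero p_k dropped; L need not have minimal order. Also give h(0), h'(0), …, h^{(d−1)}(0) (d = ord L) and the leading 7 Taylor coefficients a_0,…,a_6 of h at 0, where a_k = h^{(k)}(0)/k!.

f: a_k = 0, 2, -2, 8/3, -4, 32/5, -32/3, …
g: a_k = 0, -6, 0, 4, 0, -4/5, 0, …
h₀=f+g: left-lcm gives L₀, ord ≤ 4.
h₀' ⇒ L via d/dx closure of L₀.
L = (56 + 32·x + 32·x^2) + (12 + 40·x + 48·x^2 + 32·x^3)·Dx + (14 + 8·x + 8·x^2)·Dx^2 + (3 + 10·x + 12·x^2 + 8·x^3)·Dx^3  (order 3).
h: a_k = -4, -4, 20, -16, 28, -64, 1928/15, …
ICs: h(0) = -4, h′(0) = -4, h′′(0) = 40.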